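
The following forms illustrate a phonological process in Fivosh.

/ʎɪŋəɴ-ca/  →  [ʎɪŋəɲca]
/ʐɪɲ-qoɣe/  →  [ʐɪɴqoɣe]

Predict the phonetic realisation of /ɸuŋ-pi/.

The data show regressive place assimilation: /ɴ/ → [ɲ] before /c/; /ɲ/ → [ɴ] before /q/. In each pair only place changes, matching the following consonant, while manner and voice stay constant.
The rule targets /ŋ/ (voiced velar nasal), which sits before the trigger /p/ (bilabial).
Changing only its place to bilabial gives [m] — the voiced bilabial nasal.

[ɸumpi]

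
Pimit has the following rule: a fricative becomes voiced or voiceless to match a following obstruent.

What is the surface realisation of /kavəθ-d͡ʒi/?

[kavəðd͡ʒi]

The rule targets /θ/ (voiceless dental fricative), which sits before the trigger /d͡ʒ/ (voiced).
Changing only its voicing to voiced gives [ð] — the voiced dental fricative.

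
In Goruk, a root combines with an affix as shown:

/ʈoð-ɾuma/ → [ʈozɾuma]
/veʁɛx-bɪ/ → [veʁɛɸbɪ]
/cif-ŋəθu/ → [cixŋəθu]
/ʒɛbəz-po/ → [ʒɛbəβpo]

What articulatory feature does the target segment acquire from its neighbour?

place

The segment that alternates is /ð/, which surfaces as [z] when adjacent to /ɾ/.
The change dental → alveolar matches the place of the following /ɾ/, identifying this as place assimilation.
Checking the remaining alternations: /x/ → [ɸ] before /b/ (velar → bilabial, matching bilabial); /f/ → [x] before /ŋ/ (labiodental → velar, matching velar); /z/ → [β] before /p/ (alveolar → bilabial, matching bilabial) — only place changes, and always toward the following segment.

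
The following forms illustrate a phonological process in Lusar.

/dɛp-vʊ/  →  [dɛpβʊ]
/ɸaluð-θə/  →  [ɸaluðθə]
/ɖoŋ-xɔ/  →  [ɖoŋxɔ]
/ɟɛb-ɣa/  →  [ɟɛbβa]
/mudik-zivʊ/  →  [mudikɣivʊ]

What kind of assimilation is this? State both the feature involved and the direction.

The segment that alternates is /v/, which surfaces as [β] when adjacent to /p/.
The change labiodental → bilabial matches the place of the preceding /p/, identifying this as place assimilation.
Manner and voice are unchanged, so the assimilation is partial, not total.
Checking the remaining alternations: /ɣ/ → [β] after /b/ (velar → bilabial, matching bilabial); /z/ → [ɣ] after /k/ (alveolar → velar, matching velar) — only place changes, and always toward the preceding segment.
No alternation appears in [ɸaluðθə], [ɖoŋxɔ]: there the adjacent consonants already agree in place (/θ/ and /ð/ are both dental; /x/ and /ŋ/ are both velar), so these forms are consistent with the same rule.
Since the segment that changes follows the conditioning segment, the assimilation is progressive.

progressive place assimilation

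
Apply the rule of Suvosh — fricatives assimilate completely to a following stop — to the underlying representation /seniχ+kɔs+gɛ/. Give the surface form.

/χ/ is the segment targeted by the rule; it sits immediately before /k/, so it assimilates completely and surfaces as [k].
The same rule applies at the second boundary: /s/ → [g] next to /g/.

[senikkɔggɛ]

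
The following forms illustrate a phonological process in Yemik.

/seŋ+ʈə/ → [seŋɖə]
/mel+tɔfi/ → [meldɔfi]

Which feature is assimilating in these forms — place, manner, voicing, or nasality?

Underlying /ʈ/ is realised as [ɖ] next to /ŋ/; /ŋ/ itself does not change.
/ʈ/ is voiceless while /ŋ/ is voiced; the output [ɖ] is voiced, matching the trigger — so the feature that spreads is voicing.
The same holds elsewhere in the data: /t/ → [d] after /l/ (voiceless → voiced, matching voiced) — only voicing changes, and always toward the preceding segment.

voicing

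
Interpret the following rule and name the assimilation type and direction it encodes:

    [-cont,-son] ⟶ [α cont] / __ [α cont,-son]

The rule copies [cont] (continuancy) from the environment onto the target stops; since [±cont] encodes the stop/fricative manner contrast, the assimilating dimension is manner.
Since the environment is written after the underscore, the trigger follows the target; the direction is regressive.

regressive manner assimilation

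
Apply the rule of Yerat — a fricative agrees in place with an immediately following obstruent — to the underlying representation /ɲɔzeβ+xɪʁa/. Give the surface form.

[ɲɔzeɣxɪʁa]

/β/ is a voiced bilabial fricative. The following trigger /x/ is velar, so /β/ must become velar as well.
The voiced velar fricative is [ɣ], so /β/ → [ɣ].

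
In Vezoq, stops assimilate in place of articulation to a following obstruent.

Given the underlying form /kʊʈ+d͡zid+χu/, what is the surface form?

[kʊtd͡ziɢχu]

/ʈ/ is a voiceless retroflex stop. The following trigger /d͡z/ is alveolar, so /ʈ/ must become alveolar as well.
Changing only its place to alveolar gives [t] — the voiceless alveolar stop.
The same rule applies at the second boundary: /d/ → [ɢ] next to /χ/.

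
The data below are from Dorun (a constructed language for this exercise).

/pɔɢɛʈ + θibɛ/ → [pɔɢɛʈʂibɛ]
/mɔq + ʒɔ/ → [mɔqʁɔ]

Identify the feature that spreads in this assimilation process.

place

Comparing underlying and surface forms, /θ/ → [ʂ] is the alternation; the neighbouring /ʈ/ is constant.
/θ/ is dental while /ʈ/ is retroflex; the output [ʂ] is retroflex, matching the trigger — so the feature that spreads is place.
Checking the remaining alternation: /ʒ/ → [ʁ] after /q/ (postalveolar → uvular, matching uvular) — only place changes, and always toward the preceding segment.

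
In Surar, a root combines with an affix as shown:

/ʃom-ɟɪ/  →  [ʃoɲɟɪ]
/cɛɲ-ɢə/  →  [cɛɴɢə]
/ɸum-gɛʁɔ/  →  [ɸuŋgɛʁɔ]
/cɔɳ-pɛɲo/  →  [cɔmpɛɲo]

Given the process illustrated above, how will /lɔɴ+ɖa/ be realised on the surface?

The data show regressive place assimilation: /m/ → [ɲ] before /ɟ/; /ɲ/ → [ɴ] before /ɢ/; /m/ → [ŋ] before /g/; /ɳ/ → [m] before /p/. In each pair only place changes, matching the following consonant, while manner and voice stay constant.
/ɴ/ is a voiced uvular nasal. The following trigger /ɖ/ is retroflex, so /ɴ/ must become retroflex as well.
The voiced retroflex nasal is [ɳ], so /ɴ/ → [ɳ].

[lɔɳɖa]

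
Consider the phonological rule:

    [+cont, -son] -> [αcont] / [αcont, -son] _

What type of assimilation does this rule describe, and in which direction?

The shared variable α links the value of [cont] on the target to that of the neighbouring obstruent. [cont] distinguishes stops from fricatives — a manner-of-articulation feature — so this is manner assimilation.
The conditioning segment sits to the left of the focus bar, meaning the trigger precedes the segment that changes — progressive assimilation.

progressive manner assimilation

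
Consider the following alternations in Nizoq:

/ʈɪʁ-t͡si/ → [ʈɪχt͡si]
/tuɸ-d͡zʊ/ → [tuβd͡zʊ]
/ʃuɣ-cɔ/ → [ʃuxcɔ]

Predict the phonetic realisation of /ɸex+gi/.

The data show regressive voicing assimilation: /ʁ/ → [χ] before /t͡s/; /ɸ/ → [β] before /d͡z/; /ɣ/ → [x] before /c/. In each pair only voicing changes, matching the following consonant, while place and manner stay constant.
The rule targets /x/ (voiceless velar fricative), which sits before the trigger /g/ (voiced).
A voiced velar fricative is [ɣ], so the surface segment is [ɣ].

[ɸeɣgi]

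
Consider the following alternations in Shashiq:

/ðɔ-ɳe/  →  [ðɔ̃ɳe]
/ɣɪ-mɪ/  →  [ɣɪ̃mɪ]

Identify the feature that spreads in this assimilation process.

nasality

The vowel /ɔ/ surfaces as nasalised [ɔ̃] next to the following nasal /ɳ/ — it has acquired the [+nasal] feature of its neighbour.
Likewise in the remaining data: /ɪ/ → [ɪ̃] before /m/ — each time a vowel is nasalised next to a following nasal.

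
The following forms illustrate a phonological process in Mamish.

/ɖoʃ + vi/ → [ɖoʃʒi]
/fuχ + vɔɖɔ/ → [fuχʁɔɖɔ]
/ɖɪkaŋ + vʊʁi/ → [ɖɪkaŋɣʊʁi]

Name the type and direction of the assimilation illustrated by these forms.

progressive place assimilation

The segment that alternates is /v/, which surfaces as [ʒ] when adjacent to /ʃ/.
/v/ is labiodental while /ʃ/ is postalveolar; the output [ʒ] is postalveolar, matching the trigger — so the feature that spreads is place.
Manner and voice are unchanged, so the assimilation is partial, not total.
The same holds elsewhere in the data: /v/ → [ʁ] after /χ/ (labiodental → uvular, matching uvular); /v/ → [ɣ] after /ŋ/ (labiodental → velar, matching velar) — only place changes, and always toward the preceding segment.
The trigger is the preceding segment, so the direction is progressive (perseverative).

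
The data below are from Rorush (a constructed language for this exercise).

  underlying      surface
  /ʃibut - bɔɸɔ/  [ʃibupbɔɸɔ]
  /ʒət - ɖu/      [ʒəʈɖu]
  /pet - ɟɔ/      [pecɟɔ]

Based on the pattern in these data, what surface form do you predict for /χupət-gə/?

[χupəkgə]

The data show regressive place assimilation: /t/ → [p] before /b/; /t/ → [ʈ] before /ɖ/; /t/ → [c] before /ɟ/. In each pair only place changes, matching the following consonant, while manner and voice stay constant.
The rule targets /t/ (voiceless alveolar stop), which sits before the trigger /g/ (velar).
Changing only its place to velar gives [k] — the voiceless velar stop.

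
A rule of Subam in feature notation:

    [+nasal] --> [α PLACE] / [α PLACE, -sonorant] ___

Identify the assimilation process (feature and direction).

The rule copies the place features (abbreviated [PLACE]) from the environment onto the target, so the assimilating feature is place.
Since the environment is written before the underscore, the trigger precedes the target; the direction is progressive.

progressive place assimilation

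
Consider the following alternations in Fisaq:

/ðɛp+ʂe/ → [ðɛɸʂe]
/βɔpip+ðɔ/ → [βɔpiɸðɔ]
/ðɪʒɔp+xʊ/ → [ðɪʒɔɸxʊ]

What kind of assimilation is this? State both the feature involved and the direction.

regressive manner assimilation

Comparing underlying and surface forms, /p/ → [ɸ] is the alternation; the neighbouring /ʂ/ is constant.
/p/ is a stop while /ʂ/ is a fricative; the output [ɸ] is a fricative, matching the trigger — so the feature that spreads is manner.
Place and voice are unchanged, so the assimilation is partial, not total.
The other alternating forms pattern the same way: /p/ → [ɸ] before /ð/ (stop → fricative, matching a fricative); /p/ → [ɸ] before /x/ (stop → fricative, matching a fricative) — only manner changes, and always toward the following segment.
Since the segment that changes precedes the conditioning segment, the assimilation is regressive.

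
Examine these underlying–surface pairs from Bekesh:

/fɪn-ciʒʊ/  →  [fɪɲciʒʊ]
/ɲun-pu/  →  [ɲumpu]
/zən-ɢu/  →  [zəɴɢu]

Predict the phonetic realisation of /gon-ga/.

The data show regressive place assimilation: /n/ → [ɲ] before /c/; /n/ → [m] before /p/; /n/ → [ɴ] before /ɢ/. In each pair only place changes, matching the following consonant, while manner and voice stay constant.
/n/ is a voiced alveolar nasal. The following trigger /g/ is velar, so /n/ must become velar as well.
Changing only its place to velar gives [ŋ] — the voiced velar nasal.

[goŋga]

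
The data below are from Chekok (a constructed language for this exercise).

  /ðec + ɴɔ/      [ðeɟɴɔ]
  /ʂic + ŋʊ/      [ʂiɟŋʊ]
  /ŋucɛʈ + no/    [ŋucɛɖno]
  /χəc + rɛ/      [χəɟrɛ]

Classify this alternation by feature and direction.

Underlying /c/ is realised as [ɟ] next to /ɴ/; /ɴ/ itself does not change.
The change voiceless → voiced matches the voicing of the following /ɴ/, identifying this as voicing assimilation.
Place and manner are unchanged, so the assimilation is partial, not total.
The same holds elsewhere in the data: /c/ → [ɟ] before /ŋ/ (voiceless → voiced, matching voiced); /ʈ/ → [ɖ] before /n/ (voiceless → voiced, matching voiced); /c/ → [ɟ] before /r/ (voiceless → voiced, matching voiced) — only voicing changes, and always toward the following segment.
Since the segment that changes precedes the conditioning segment, the assimilation is regressive.

regressive voicing assimilation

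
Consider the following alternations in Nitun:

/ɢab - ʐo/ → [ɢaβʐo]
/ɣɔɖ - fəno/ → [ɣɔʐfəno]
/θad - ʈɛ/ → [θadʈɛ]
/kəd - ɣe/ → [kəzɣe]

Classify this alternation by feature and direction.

regressive manner assimilation

Comparing underlying and surface forms, /b/ → [β] is the alternation; the neighbouring /ʐ/ is constant.
The change stop → fricative matches the manner of the following /ʐ/, identifying this as manner assimilation.
Place and voice are unchanged, so the assimilation is partial, not total.
The same holds elsewhere in the data: /ɖ/ → [ʐ] before /f/ (stop → fricative, matching a fricative); /d/ → [z] before /ɣ/ (stop → fricative, matching a fricative) — only manner changes, and always toward the following segment.
No alternation appears in [θadʈɛ]: there the adjacent consonants already agree in manner (/d/ and /ʈ/ are both stops), so this form is consistent with the same rule.
The trigger is the following segment, so the direction is regressive (anticipatory).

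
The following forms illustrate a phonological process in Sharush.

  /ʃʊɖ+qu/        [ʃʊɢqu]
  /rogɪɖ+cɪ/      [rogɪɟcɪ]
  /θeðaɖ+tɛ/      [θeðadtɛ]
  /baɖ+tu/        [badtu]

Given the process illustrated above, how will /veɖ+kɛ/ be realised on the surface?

[vegkɛ]

The data show regressive place assimilation: /ɖ/ → [ɢ] before /q/; /ɖ/ → [ɟ] before /c/; /ɖ/ → [d] before /t/. In each pair only place changes, matching the following consonant, while manner and voice stay constant.
The rule targets /ɖ/ (voiced retroflex stop), which sits before the trigger /k/ (velar).
A voiced velar stop is [g], so the surface segment is [g].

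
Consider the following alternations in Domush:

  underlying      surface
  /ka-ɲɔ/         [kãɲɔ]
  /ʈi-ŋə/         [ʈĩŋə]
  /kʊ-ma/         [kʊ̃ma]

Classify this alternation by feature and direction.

The vowel /a/ surfaces as nasalised [ã] next to the following nasal /ɲ/ — it has acquired the [+nasal] feature of its neighbour.
The other forms show the same pattern: /i/ → [ĩ] before /ŋ/; /ʊ/ → [ʊ̃] before /m/ — each time a vowel is nasalised next to a following nasal.
Because the conditioning nasal is to the right of the vowel that changes, the process is regressive (anticipatory).

regressive nasality assimilation (vowel nasalisation)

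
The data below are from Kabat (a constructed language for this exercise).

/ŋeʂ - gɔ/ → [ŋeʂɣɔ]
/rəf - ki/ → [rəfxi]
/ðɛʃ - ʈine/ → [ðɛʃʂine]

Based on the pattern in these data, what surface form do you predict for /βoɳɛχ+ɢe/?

[βoɳɛχʁe]

The data show progressive manner assimilation: /g/ → [ɣ] after /ʂ/; /k/ → [x] after /f/; /ʈ/ → [ʂ] after /ʃ/. In each pair only manner changes, matching the preceding consonant, while place and voice stay constant.
/ɢ/ is a voiced uvular stop. The preceding trigger /χ/ is a fricative, so /ɢ/ must become a fricative as well.
Changing only its manner to fricative gives [ʁ] — the voiced uvular fricative.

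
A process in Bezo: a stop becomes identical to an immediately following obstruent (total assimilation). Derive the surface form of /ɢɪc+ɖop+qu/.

[ɢɪɖɖoqqu]

/c/ is the segment targeted by the rule; it sits immediately before /ɖ/, so it assimilates completely and surfaces as [ɖ].
At the second juncture, /p/ likewise becomes [q] adjacent to /q/.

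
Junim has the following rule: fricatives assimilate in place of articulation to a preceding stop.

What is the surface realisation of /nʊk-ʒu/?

[nʊkɣu]

The rule targets /ʒ/ (voiced postalveolar fricative), which sits after the trigger /k/ (velar).
The voiced velar fricative is [ɣ], so /ʒ/ → [ɣ].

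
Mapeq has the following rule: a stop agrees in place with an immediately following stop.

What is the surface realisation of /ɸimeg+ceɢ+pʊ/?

The rule targets /g/ (voiced velar stop), which sits before the trigger /c/ (palatal).
A voiced palatal stop is [ɟ], so the surface segment is [ɟ].
The same rule applies at the second boundary: /ɢ/ → [b] next to /p/.

[ɸimeɟcebpʊ]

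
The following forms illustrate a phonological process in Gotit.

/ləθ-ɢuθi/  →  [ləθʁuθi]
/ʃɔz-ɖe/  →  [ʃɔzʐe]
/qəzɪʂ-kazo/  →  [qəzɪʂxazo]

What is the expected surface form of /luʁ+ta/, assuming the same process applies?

The data show progressive manner assimilation: /ɢ/ → [ʁ] after /θ/; /ɖ/ → [ʐ] after /z/; /k/ → [x] after /ʂ/. In each pair only manner changes, matching the preceding consonant, while place and voice stay constant.
The rule targets /t/ (voiceless alveolar stop), which sits after the trigger /ʁ/ (fricative).
Changing only its manner to fricative gives [s] — the voiceless alveolar fricative.

[luʁsa]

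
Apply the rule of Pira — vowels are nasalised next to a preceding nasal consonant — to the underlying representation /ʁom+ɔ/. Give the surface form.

The vowel /ɔ/ is adjacent to the preceding nasal /m/, so it acquires [+nasal] and surfaces as [ɔ̃].

[ʁomɔ̃]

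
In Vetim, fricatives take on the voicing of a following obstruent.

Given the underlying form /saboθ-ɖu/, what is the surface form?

[saboðɖu]

/θ/ is a voiceless dental fricative. The following trigger /ɖ/ is voiced, so /θ/ must become voiced as well.
Changing only its voicing to voiced gives [ð] — the voiced dental fricative.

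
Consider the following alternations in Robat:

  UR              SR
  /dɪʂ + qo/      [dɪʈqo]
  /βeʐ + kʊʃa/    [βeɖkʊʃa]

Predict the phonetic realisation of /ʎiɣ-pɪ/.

The data show regressive manner assimilation: /ʂ/ → [ʈ] before /q/; /ʐ/ → [ɖ] before /k/. In each pair only manner changes, matching the following consonant, while place and voice stay constant.
/ɣ/ is a voiced velar fricative. The following trigger /p/ is a stop, so /ɣ/ must become a stop as well.
Changing only its manner to stop gives [g] — the voiced velar stop.

[ʎigpɪ]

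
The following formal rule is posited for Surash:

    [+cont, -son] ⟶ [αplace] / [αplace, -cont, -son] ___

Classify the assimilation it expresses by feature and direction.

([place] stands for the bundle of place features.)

progressive place assimilation

The shared variable α links the value of the place features (abbreviated [place]) on the target to the same value on the neighbouring segment, so place is the feature that assimilates.
Since the environment is written before the underscore, the trigger precedes the target; the direction is progressive.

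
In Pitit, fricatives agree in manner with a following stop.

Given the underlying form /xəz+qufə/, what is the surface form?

/z/ is a voiced alveolar fricative. The following trigger /q/ is a stop, so /z/ must become a stop as well.
The voiced alveolar stop is [d], so /z/ → [d].

[xədqufə]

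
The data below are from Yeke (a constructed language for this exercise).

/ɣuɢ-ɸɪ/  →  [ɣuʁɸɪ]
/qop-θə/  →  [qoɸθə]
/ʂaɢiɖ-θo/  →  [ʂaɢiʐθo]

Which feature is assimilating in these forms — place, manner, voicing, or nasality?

The segment that alternates is /ɢ/, which surfaces as [ʁ] when adjacent to /ɸ/.
The change stop → fricative matches the manner of the following /ɸ/, identifying this as manner assimilation.
The same holds elsewhere in the data: /p/ → [ɸ] before /θ/ (stop → fricative, matching a fricative); /ɖ/ → [ʐ] before /θ/ (stop → fricative, matching a fricative) — only manner changes, and always toward the following segment.

manner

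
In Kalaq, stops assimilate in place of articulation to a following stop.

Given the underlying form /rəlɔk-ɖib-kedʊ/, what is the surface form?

[rəlɔʈɖigkedʊ]

The rule targets /k/ (voiceless velar stop), which sits before the trigger /ɖ/ (retroflex).
The voiceless retroflex stop is [ʈ], so /k/ → [ʈ].
The same rule applies at the second boundary: /b/ → [g] next to /k/.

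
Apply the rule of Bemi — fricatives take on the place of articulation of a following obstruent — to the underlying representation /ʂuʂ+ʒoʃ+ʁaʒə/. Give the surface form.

The rule targets /ʂ/ (voiceless retroflex fricative), which sits before the trigger /ʒ/ (postalveolar).
The voiceless postalveolar fricative is [ʃ], so /ʂ/ → [ʃ].
At the second juncture, /ʃ/ likewise becomes [χ] adjacent to /ʁ/.

[ʂuʃʒoχʁaʒə]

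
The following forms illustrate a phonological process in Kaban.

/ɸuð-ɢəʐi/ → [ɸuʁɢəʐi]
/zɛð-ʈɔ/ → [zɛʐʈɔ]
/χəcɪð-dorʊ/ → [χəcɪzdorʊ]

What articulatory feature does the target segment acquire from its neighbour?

Underlying /ð/ is realised as [ʁ] next to /ɢ/; /ɢ/ itself does not change.
/ð/ is dental while /ɢ/ is uvular; the output [ʁ] is uvular, matching the trigger — so the feature that spreads is place.
The same holds elsewhere in the data: /ð/ → [ʐ] before /ʈ/ (dental → retroflex, matching retroflex); /ð/ → [z] before /d/ (dental → alveolar, matching alveolar) — only place changes, and always toward the following segment.

place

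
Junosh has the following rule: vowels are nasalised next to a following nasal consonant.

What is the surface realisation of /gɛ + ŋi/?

/ɛ/ sits next to the nasal /ŋ/ and is therefore nasalised to [ɛ̃].

[gɛ̃ŋi]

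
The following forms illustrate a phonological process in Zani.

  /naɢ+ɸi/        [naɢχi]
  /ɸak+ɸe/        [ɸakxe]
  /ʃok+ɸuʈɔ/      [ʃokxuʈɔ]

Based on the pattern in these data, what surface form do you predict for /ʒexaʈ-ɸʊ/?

The data show progressive place assimilation: /ɸ/ → [χ] after /ɢ/; /ɸ/ → [x] after /k/. In each pair only place changes, matching the preceding consonant, while manner and voice stay constant.
The rule targets /ɸ/ (voiceless bilabial fricative), which sits after the trigger /ʈ/ (retroflex).
A voiceless retroflex fricative is [ʂ], so the surface segment is [ʂ].

[ʒexaʈʂʊ]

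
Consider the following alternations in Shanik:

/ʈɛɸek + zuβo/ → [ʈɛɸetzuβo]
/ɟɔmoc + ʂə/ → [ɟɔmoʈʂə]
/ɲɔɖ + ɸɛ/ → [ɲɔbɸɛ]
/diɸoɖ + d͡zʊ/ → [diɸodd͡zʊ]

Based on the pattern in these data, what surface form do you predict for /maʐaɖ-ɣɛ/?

[maʐagɣɛ]

The data show regressive place assimilation: /k/ → [t] before /z/; /c/ → [ʈ] before /ʂ/; /ɖ/ → [b] before /ɸ/; /ɖ/ → [d] before /d͡z/. In each pair only place changes, matching the following consonant, while manner and voice stay constant.
/ɖ/ is a voiced retroflex stop. The following trigger /ɣ/ is velar, so /ɖ/ must become velar as well.
A voiced velar stop is [g], so the surface segment is [g].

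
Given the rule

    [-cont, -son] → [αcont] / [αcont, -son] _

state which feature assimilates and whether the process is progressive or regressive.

The shared variable α links the value of [cont] on the target to that of the neighbouring obstruent. [cont] distinguishes stops from fricatives — a manner-of-articulation feature — so this is manner assimilation.
The conditioning segment sits to the left of the focus bar, meaning the trigger precedes the segment that changes — progressive assimilation.

progressive manner assimilation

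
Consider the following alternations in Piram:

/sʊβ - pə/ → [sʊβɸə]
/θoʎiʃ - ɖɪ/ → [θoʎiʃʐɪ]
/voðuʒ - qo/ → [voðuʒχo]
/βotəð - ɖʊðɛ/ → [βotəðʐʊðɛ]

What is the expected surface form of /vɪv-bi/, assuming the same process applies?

The data show progressive manner assimilation: /p/ → [ɸ] after /β/; /ɖ/ → [ʐ] after /ʃ/; /q/ → [χ] after /ʒ/; /ɖ/ → [ʐ] after /ð/. In each pair only manner changes, matching the preceding consonant, while place and voice stay constant.
The rule targets /b/ (voiced bilabial stop), which sits after the trigger /v/ (fricative).
Changing only its manner to fricative gives [β] — the voiced bilabial fricative.

[vɪvβi]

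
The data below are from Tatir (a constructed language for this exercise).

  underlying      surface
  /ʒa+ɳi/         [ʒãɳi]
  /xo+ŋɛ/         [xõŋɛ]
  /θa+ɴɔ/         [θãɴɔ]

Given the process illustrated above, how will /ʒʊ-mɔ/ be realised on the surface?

The data show regressive nasality assimilation (vowel nasalisation): /a/ → [ã] before /ɳ/; /o/ → [õ] before /ŋ/; /a/ → [ã] before /ɴ/ — a vowel is nasalised by an immediately following nasal consonant.
/ʊ/ sits next to the nasal /m/ and is therefore nasalised to [ʊ̃].

[ʒʊ̃mɔ]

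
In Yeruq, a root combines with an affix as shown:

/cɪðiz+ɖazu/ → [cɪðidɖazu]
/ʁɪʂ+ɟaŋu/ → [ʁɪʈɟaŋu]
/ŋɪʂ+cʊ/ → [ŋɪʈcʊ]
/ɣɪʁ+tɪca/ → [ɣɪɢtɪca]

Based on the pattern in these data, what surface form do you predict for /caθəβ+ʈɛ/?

The data show regressive manner assimilation: /z/ → [d] before /ɖ/; /ʂ/ → [ʈ] before /ɟ/; /ʂ/ → [ʈ] before /c/; /ʁ/ → [ɢ] before /t/. In each pair only manner changes, matching the following consonant, while place and voice stay constant.
/β/ is a voiced bilabial fricative. The following trigger /ʈ/ is a stop, so /β/ must become a stop as well.
Changing only its manner to stop gives [b] — the voiced bilabial stop.

[caθəbʈɛ]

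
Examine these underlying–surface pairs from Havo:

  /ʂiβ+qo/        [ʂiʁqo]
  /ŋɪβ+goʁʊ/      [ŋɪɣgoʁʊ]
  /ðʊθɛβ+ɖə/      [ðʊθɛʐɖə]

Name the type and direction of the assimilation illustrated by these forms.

regressive place assimilation

Underlying /β/ is realised as [ʁ] next to /q/; /q/ itself does not change.
/β/ is bilabial while /q/ is uvular; the output [ʁ] is uvular, matching the trigger — so the feature that spreads is place.
Manner and voice are unchanged, so the assimilation is partial, not total.
The other alternating forms pattern the same way: /β/ → [ɣ] before /g/ (bilabial → velar, matching velar); /β/ → [ʐ] before /ɖ/ (bilabial → retroflex, matching retroflex) — only place changes, and always toward the following segment.
The trigger is the following segment, so the direction is regressive (anticipatory).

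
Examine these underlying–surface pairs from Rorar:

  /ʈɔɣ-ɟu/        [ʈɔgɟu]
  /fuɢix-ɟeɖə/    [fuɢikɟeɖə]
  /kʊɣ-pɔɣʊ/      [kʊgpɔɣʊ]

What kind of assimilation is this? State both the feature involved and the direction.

regressive manner assimilation

Comparing underlying and surface forms, /ɣ/ → [g] is the alternation; the neighbouring /ɟ/ is constant.
The change fricative → stop matches the manner of the following /ɟ/, identifying this as manner assimilation.
Place and voice are unchanged, so the assimilation is partial, not total.
The other alternating forms pattern the same way: /x/ → [k] before /ɟ/ (fricative → stop, matching a stop); /ɣ/ → [g] before /p/ (fricative → stop, matching a stop) — only manner changes, and always toward the following segment.
Since the segment that changes precedes the conditioning segment, the assimilation is regressive.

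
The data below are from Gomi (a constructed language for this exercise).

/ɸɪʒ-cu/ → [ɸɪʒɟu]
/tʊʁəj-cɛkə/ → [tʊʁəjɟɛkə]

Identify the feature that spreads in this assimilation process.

voicing

Underlying /c/ is realised as [ɟ] next to /ʒ/; /ʒ/ itself does not change.
The change voiceless → voiced matches the voicing of the preceding /ʒ/, identifying this as voicing assimilation.
Checking the remaining alternation: /c/ → [ɟ] after /j/ (voiceless → voiced, matching voiced) — only voicing changes, and always toward the preceding segment.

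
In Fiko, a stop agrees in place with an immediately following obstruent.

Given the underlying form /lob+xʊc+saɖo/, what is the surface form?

The rule targets /b/ (voiced bilabial stop), which sits before the trigger /x/ (velar).
Changing only its place to velar gives [g] — the voiced velar stop.
The same rule applies at the second boundary: /c/ → [t] next to /s/.

[logxʊtsaɖo]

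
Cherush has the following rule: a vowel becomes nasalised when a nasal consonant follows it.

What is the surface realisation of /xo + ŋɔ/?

/o/ sits next to the nasal /ŋ/ and is therefore nasalised to [õ].

[xõŋɔ]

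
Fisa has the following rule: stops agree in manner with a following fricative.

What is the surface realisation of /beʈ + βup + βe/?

The rule targets /ʈ/ (voiceless retroflex stop), which sits before the trigger /β/ (fricative).
The voiceless retroflex fricative is [ʂ], so /ʈ/ → [ʂ].
The same rule applies at the second boundary: /p/ → [ɸ] next to /β/.

[beʂβuɸβe]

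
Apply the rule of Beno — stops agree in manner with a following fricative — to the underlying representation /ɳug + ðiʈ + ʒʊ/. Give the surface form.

[ɳuɣðiʂʒʊ]

/g/ is a voiced velar stop. The following trigger /ð/ is a fricative, so /g/ must become a fricative as well.
A voiced velar fricative is [ɣ], so the surface segment is [ɣ].
The same rule applies at the second boundary: /ʈ/ → [ʂ] next to /ʒ/.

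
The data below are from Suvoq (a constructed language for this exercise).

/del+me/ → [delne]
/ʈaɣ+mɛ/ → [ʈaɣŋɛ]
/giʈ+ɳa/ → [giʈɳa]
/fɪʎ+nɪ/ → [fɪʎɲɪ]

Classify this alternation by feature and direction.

Comparing underlying and surface forms, /m/ → [n] is the alternation; the neighbouring /l/ is constant.
The change bilabial → alveolar matches the place of the preceding /l/, identifying this as place assimilation.
Manner and voice are unchanged, so the assimilation is partial, not total.
The same holds elsewhere in the data: /m/ → [ŋ] after /ɣ/ (bilabial → velar, matching velar); /n/ → [ɲ] after /ʎ/ (alveolar → palatal, matching palatal) — only place changes, and always toward the preceding segment.
No alternation appears in [giʈɳa]: there the adjacent consonants already agree in place (/ɳ/ and /ʈ/ are both retroflex), so this form is consistent with the same rule.
Since the segment that changes follows the conditioning segment, the assimilation is progressive.

progressive place assimilation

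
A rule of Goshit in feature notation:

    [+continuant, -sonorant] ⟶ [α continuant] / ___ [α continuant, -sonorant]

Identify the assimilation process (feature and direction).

regressive manner assimilation

The rule copies [continuant] (continuancy) from the environment onto the target fricatives; since [±continuant] encodes the stop/fricative manner contrast, the assimilating dimension is manner.
Since the environment is written after the underscore, the trigger follows the target; the direction is regressive.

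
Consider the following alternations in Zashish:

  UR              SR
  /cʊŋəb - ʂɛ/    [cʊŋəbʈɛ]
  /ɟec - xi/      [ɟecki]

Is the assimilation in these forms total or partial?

partial assimilation

Underlying /ʂ/ is realised as [ʈ] next to /b/; /b/ itself does not change.
/ʂ/ is a fricative while /b/ is a stop; the output [ʈ] is a stop, matching the trigger — so the feature that spreads is manner.
Place and voice are unchanged, so the assimilation is partial, not total.
The same holds elsewhere in the data: /x/ → [k] after /c/ (fricative → stop, matching a stop) — only manner changes, and always toward the preceding segment.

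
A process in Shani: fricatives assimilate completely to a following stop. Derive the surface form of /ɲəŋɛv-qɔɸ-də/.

/v/ is the segment targeted by the rule; it sits immediately before /q/, so it assimilates completely and surfaces as [q].
At the second juncture, /ɸ/ likewise becomes [d] adjacent to /d/.

[ɲəŋɛqqɔddə]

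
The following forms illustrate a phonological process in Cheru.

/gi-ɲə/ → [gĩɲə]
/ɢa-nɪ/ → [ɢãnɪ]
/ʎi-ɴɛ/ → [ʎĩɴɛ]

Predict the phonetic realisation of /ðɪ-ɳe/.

[ðɪ̃ɳe]

The data show regressive nasality assimilation (vowel nasalisation): /i/ → [ĩ] before /ɲ/; /a/ → [ã] before /n/; /i/ → [ĩ] before /ɴ/ — a vowel is nasalised by an immediately following nasal consonant.
/ɪ/ sits next to the nasal /ɳ/ and is therefore nasalised to [ɪ̃].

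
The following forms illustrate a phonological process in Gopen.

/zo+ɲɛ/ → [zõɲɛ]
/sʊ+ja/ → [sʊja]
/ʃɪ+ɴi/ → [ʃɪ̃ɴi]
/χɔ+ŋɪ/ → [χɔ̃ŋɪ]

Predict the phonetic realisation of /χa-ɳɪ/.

The data show regressive nasality assimilation (vowel nasalisation): /o/ → [õ] before /ɲ/; /ɪ/ → [ɪ̃] before /ɴ/; /ɔ/ → [ɔ̃] before /ŋ/ — a vowel is nasalised by an immediately following nasal consonant.
No change occurs in [sʊja] because the vowel at the boundary is adjacent to an oral consonant, not a nasal (/ʊ/ next to /j/).
The vowel /a/ is adjacent to the following nasal /ɳ/, so it acquires [+nasal] and surfaces as [ã].

[χãɳɪ]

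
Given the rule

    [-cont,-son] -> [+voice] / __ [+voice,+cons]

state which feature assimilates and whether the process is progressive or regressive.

regressive voicing assimilation

The target ([-cont,-son], stops) acquires [+voice] next to a voiced consonant ([+voice,+cons]) — it takes on the voicing of its neighbour, so the feature that spreads is voicing.
The conditioning segment sits to the right of the focus bar, meaning the trigger follows the segment that changes — regressive assimilation.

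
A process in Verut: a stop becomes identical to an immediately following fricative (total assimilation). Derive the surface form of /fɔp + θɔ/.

[fɔθθɔ]

/p/ is the segment targeted by the rule; it sits immediately before /θ/, so it assimilates completely and surfaces as [θ].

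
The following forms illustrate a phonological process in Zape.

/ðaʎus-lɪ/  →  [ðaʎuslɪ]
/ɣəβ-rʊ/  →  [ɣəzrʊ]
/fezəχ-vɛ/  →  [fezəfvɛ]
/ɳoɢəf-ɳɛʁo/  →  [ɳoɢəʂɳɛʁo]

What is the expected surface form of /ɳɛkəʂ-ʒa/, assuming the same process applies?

[ɳɛkəʃʒa]

The data show regressive place assimilation: /β/ → [z] before /r/; /χ/ → [f] before /v/; /f/ → [ʂ] before /ɳ/. In each pair only place changes, matching the following consonant, while manner and voice stay constant.
Nothing changes in [ðaʎuslɪ]: there the adjacent consonants already agree in place (/s/ and /l/ are both alveolar), so this form is consistent with the same rule.
/ʂ/ is a voiceless retroflex fricative. The following trigger /ʒ/ is postalveolar, so /ʂ/ must become postalveolar as well.
A voiceless postalveolar fricative is [ʃ], so the surface segment is [ʃ].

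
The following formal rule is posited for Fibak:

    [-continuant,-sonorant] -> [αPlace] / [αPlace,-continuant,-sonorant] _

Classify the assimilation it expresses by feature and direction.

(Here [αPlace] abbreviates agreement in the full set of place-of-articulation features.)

progressive place assimilation

The rule copies the place features (abbreviated [Place]) from the environment onto the target, so the assimilating feature is place.
Since the environment is written before the underscore, the trigger precedes the target; the direction is progressive.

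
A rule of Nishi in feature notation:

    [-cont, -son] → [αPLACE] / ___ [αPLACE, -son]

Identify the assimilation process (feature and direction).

regressive place assimilation

The rule copies the place features (abbreviated [PLACE]) from the environment onto the target, so the assimilating feature is place.
The conditioning segment sits to the right of the focus bar, meaning the trigger follows the segment that changes — regressive assimilation.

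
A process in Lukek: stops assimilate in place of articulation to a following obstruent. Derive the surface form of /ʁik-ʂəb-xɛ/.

[ʁiʈʂəgxɛ]

The rule targets /k/ (voiceless velar stop), which sits before the trigger /ʂ/ (retroflex).
Changing only its place to retroflex gives [ʈ] — the voiceless retroflex stop.
At the second juncture, /b/ likewise becomes [g] adjacent to /x/.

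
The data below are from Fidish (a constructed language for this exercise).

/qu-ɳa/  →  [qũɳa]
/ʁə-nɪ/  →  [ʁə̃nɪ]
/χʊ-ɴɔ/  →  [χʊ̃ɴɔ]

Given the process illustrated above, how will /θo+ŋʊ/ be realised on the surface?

[θõŋʊ]

The data show regressive nasality assimilation (vowel nasalisation): /u/ → [ũ] before /ɳ/; /ə/ → [ə̃] before /n/; /ʊ/ → [ʊ̃] before /ɴ/ — a vowel is nasalised by an immediately following nasal consonant.
The vowel /o/ is adjacent to the following nasal /ŋ/, so it acquires [+nasal] and surfaces as [õ].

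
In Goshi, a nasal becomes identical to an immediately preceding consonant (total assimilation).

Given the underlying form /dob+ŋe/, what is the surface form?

/ŋ/ is the segment targeted by the rule; it sits immediately after /b/, so it assimilates completely and surfaces as [b].

[dobbe]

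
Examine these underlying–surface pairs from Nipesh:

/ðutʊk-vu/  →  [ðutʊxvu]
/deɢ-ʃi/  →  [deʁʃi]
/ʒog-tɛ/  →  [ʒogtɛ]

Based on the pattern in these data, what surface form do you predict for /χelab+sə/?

[χelaβsə]

The data show regressive manner assimilation: /k/ → [x] before /v/; /ɢ/ → [ʁ] before /ʃ/. In each pair only manner changes, matching the following consonant, while place and voice stay constant.
No alternation appears in [ʒogtɛ]: there the adjacent consonants already agree in manner (/g/ and /t/ are both stops), so this form is consistent with the same rule.
/b/ is a voiced bilabial stop. The following trigger /s/ is a fricative, so /b/ must become a fricative as well.
A voiced bilabial fricative is [β], so the surface segment is [β].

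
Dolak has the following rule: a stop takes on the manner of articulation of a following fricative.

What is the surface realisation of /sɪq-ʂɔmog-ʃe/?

The rule targets /q/ (voiceless uvular stop), which sits before the trigger /ʂ/ (fricative).
A voiceless uvular fricative is [χ], so the surface segment is [χ].
The same rule applies at the second boundary: /g/ → [ɣ] next to /ʃ/.

[sɪχʂɔmoɣʃe]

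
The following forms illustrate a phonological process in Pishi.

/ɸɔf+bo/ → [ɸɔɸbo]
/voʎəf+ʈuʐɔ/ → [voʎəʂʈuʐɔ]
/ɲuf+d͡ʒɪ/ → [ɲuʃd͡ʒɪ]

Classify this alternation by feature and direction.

regressive place assimilation

Underlying /f/ is realised as [ɸ] next to /b/; /b/ itself does not change.
The change labiodental → bilabial matches the place of the following /b/, identifying this as place assimilation.
Manner and voice are unchanged, so the assimilation is partial, not total.
The other alternating forms pattern the same way: /f/ → [ʂ] before /ʈ/ (labiodental → retroflex, matching retroflex); /f/ → [ʃ] before /d͡ʒ/ (labiodental → postalveolar, matching postalveolar) — only place changes, and always toward the following segment.
Since the segment that changes precedes the conditioning segment, the assimilation is regressive.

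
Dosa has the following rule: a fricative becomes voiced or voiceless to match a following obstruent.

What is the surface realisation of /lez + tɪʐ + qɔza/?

The rule targets /z/ (voiced alveolar fricative), which sits before the trigger /t/ (voiceless).
The voiceless alveolar fricative is [s], so /z/ → [s].
At the second juncture, /ʐ/ likewise becomes [ʂ] adjacent to /q/.

[lestɪʂqɔza]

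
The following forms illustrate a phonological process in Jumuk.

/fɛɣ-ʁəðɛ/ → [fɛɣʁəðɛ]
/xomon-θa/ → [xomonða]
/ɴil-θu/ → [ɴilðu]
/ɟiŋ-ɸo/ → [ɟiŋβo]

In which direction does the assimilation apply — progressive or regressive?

progressive

Underlying /θ/ is realised as [ð] next to /n/; /n/ itself does not change.
/θ/ is voiceless while /n/ is voiced; the output [ð] is voiced, matching the trigger — so the feature that spreads is voicing.
The same holds elsewhere in the data: /θ/ → [ð] after /l/ (voiceless → voiced, matching voiced); /ɸ/ → [β] after /ŋ/ (voiceless → voiced, matching voiced) — only voicing changes, and always toward the preceding segment.
No alternation appears in [fɛɣʁəðɛ]: there the adjacent consonants already agree in voicing (/ʁ/ and /ɣ/ are both voiced), so this form is consistent with the same rule.
Since the segment that changes follows the conditioning segment, the assimilation is progressive.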